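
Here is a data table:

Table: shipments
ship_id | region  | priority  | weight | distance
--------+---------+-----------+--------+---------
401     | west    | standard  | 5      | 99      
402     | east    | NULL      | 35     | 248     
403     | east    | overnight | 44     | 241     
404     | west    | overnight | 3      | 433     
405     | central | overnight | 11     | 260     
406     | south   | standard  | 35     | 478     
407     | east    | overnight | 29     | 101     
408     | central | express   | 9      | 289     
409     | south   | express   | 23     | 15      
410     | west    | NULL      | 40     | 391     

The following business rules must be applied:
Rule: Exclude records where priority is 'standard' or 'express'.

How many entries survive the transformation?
6

Step 1: Count records to exclude
  - 2 (standard) + 2 (express) = 4 records
Step 2: Total records: 10
Step 3: Remaining = 10 - 4 = 6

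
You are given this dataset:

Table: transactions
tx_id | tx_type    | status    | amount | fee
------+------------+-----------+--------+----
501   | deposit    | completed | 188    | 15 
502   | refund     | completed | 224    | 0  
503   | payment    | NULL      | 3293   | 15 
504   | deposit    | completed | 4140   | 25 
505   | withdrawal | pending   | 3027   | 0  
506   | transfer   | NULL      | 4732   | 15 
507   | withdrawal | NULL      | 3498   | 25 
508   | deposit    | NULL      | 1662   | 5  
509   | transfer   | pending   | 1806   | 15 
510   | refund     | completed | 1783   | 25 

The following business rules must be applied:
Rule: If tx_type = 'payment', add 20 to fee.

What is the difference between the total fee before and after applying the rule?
20

Step 1: Original sum of fee = 140
Step 2: 1 records have tx_type = 'payment'
Step 3: Each affected record changes by 20
Step 4: Total change = 1 × 20 = 20
Step 5: New sum = 140 + 20 = 160
Step 6: Difference = |160 - 140| = 20
        (Sum increased by 20)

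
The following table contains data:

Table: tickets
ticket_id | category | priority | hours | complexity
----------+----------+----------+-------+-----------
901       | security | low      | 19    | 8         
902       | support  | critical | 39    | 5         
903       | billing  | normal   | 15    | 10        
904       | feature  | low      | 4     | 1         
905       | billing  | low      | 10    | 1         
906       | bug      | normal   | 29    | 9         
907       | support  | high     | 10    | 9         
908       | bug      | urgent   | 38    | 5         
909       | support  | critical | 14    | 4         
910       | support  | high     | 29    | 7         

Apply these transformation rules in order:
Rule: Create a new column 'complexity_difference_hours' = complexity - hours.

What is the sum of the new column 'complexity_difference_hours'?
-148

Step 1: For each record, compute complexity - hours
Example calculations:
  8 - 19 = -11
  5 - 39 = -34
  10 - 15 = -5
  ...
Step 2: Sum all derived values
Step 3: Total = -148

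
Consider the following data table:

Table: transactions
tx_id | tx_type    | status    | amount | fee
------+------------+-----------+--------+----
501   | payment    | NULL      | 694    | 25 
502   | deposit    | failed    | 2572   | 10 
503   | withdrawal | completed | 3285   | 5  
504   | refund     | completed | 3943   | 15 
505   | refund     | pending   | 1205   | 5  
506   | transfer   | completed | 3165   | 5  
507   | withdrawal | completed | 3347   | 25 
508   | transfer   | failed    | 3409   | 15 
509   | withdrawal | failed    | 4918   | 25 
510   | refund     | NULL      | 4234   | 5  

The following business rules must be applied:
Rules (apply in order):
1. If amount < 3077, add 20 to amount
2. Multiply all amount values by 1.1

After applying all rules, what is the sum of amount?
33915.2

Step 1: Apply Rule 1 - Add 20 to records with amount < 3077
  - 3 records affected: 4471 + (3 × 20) = 4531
  - Unaffected records: 26301
  - Sum after Rule 1: 30832
Step 2: Apply Rule 2 - Multiply all by 1.1
  - 30832 × 1.1 = 33915.2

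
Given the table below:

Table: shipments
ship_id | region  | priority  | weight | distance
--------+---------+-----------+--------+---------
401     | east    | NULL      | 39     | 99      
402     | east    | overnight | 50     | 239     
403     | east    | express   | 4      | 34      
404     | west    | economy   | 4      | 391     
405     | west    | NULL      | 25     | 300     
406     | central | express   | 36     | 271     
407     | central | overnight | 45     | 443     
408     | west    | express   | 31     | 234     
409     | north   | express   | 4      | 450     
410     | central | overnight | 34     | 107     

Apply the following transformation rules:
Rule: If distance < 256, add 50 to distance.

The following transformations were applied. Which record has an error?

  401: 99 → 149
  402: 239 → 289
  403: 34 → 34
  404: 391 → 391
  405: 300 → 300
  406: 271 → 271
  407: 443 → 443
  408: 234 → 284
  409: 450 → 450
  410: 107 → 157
Record 403 has an error. The correct transformed value should be 84, not 34.

Step 1: Check each record against the rule
Step 2: Record 403 has distance = 34
Step 3: Since 34 < 256, the bonus should have been applied
Step 4: Correct value = 84, but claimed value = 34
Conclusion: Record 403 has the error.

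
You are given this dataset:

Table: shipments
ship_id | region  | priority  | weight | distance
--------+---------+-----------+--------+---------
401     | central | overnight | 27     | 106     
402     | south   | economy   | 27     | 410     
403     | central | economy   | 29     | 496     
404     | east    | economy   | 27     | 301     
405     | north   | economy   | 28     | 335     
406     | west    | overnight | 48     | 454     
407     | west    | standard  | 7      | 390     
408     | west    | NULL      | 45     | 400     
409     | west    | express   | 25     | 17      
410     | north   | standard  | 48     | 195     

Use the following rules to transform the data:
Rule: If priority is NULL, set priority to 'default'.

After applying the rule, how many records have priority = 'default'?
1

Step 1: Count records where priority IS NULL
Step 2: Found 1 records with NULL priority
Step 3: These records will have priority set to 'default'
Step 4: Records already having priority = 'default': 0
Step 5: Answer: 1 + 0 = 1 records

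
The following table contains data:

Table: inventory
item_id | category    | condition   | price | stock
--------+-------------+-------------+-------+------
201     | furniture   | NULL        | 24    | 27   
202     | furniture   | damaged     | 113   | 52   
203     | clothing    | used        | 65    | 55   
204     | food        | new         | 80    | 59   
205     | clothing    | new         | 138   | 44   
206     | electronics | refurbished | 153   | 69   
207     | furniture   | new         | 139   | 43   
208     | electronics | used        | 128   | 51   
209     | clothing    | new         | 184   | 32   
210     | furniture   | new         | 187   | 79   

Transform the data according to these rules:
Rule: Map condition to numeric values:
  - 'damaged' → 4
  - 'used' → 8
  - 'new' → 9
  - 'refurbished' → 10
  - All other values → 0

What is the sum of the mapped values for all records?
75

Step 1: Apply mapping to each record
Step 2: Count by status:
  'damaged': 1 records × 4 = 4
  'used': 2 records × 8 = 16
  'new': 5 records × 9 = 45
  'refurbished': 1 records × 10 = 10
Step 3: Sum all mapped values = 75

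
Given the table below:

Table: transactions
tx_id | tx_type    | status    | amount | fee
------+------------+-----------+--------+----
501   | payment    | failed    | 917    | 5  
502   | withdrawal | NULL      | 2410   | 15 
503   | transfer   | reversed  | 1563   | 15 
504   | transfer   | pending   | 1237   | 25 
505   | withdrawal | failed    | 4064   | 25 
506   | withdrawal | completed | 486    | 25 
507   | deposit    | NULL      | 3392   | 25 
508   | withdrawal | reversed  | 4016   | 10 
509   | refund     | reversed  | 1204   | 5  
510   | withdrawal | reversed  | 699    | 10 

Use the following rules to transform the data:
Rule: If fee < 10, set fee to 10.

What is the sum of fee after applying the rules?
170

Step 1: 2 records have fee < 10
Step 2: These records originally summed to 10
Step 3: After setting to minimum: 2 × 10 = 20
Step 4: Unaffected records sum: 150
Step 5: Final sum = 20 + 150 = 170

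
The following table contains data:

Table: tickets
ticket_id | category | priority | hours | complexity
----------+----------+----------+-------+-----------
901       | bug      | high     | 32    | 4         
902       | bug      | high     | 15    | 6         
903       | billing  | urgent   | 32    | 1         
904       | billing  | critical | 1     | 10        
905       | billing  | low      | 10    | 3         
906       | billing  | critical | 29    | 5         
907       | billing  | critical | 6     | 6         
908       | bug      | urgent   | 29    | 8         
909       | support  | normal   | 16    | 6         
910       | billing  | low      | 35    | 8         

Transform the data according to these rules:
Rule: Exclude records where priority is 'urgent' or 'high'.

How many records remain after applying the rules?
6

Step 1: Count records to exclude
  - 2 (urgent) + 2 (high) = 4 records
Step 2: Total records: 10
Step 3: Remaining = 10 - 4 = 6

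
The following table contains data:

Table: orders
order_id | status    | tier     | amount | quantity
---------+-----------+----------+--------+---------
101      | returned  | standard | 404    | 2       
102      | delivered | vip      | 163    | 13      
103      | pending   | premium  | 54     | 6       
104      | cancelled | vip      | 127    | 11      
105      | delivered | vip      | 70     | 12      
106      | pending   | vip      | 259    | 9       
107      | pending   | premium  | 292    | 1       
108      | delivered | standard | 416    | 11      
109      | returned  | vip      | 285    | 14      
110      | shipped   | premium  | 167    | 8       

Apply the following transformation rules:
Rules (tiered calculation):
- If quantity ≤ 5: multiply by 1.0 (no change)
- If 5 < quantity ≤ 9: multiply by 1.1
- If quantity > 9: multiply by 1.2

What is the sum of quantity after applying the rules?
101.5

Step 1: Tier 1 (quantity ≤ 5): 2 records, sum = 3 × 1.0 = 3.0
Step 2: Tier 2 (5 < quantity ≤ 9): 3 records, sum = 23 × 1.1 = 25.3
Step 3: Tier 3 (quantity > 9): 5 records, sum = 61 × 1.2 = 73.2
Step 4: Final sum = 3.0 + 25.3 + 73.2 = 101.5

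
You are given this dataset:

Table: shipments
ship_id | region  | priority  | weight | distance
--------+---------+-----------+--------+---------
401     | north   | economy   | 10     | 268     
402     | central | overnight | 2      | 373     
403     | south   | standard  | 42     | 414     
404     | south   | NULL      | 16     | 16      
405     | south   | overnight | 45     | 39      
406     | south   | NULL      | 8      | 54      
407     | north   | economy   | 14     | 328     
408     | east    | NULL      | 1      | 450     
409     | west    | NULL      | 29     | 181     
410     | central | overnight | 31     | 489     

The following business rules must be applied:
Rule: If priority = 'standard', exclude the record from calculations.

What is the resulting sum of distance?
2198

Step 1: Identify records where priority = 'standard'
Step 2: The excluded records sum to 414
Step 3: Original total distance = 2612
Step 4: Remaining total = 2612 - 414 = 2198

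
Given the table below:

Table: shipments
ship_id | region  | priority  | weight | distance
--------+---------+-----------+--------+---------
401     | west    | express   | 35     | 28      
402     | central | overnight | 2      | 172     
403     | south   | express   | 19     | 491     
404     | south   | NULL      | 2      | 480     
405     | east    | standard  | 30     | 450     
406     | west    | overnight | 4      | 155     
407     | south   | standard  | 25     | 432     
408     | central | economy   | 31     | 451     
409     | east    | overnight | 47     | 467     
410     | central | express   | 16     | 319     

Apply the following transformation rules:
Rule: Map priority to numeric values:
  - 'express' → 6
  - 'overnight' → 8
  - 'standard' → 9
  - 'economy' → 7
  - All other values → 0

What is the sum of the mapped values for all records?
67

Step 1: Apply mapping to each record
Step 2: Count by status:
  'express': 3 records × 6 = 18
  'overnight': 3 records × 8 = 24
  'standard': 2 records × 9 = 18
  'economy': 1 records × 7 = 7
Step 3: Sum all mapped values = 67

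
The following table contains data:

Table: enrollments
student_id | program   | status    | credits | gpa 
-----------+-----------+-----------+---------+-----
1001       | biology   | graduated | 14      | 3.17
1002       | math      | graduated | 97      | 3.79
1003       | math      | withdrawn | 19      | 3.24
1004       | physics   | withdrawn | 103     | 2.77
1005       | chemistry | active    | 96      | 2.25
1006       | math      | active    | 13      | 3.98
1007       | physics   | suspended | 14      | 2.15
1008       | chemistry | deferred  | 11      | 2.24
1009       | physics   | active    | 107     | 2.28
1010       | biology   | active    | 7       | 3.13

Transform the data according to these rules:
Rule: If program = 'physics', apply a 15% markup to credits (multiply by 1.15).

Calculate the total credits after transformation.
514.6

Step 1: Records with program = 'physics' have total credits = 224
Step 2: Apply multiplier: 224 × 1.15 = 257.6
Step 3: Other records total: 257
Step 4: Final sum = 257.6 + 257 = 514.6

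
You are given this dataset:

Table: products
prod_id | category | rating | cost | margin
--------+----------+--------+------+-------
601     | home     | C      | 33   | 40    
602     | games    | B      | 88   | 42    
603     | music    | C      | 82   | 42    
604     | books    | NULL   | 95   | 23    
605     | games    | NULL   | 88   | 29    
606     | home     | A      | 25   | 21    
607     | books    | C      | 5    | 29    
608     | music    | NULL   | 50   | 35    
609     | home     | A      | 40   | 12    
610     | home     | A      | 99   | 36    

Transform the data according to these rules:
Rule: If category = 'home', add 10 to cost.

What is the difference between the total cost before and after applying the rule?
40

Step 1: Original sum of cost = 605
Step 2: 4 records have category = 'home'
Step 3: Each affected record changes by 10
Step 4: Total change = 4 × 10 = 40
Step 5: New sum = 605 + 40 = 645
Step 6: Difference = |645 - 605| = 40
        (Sum increased by 40)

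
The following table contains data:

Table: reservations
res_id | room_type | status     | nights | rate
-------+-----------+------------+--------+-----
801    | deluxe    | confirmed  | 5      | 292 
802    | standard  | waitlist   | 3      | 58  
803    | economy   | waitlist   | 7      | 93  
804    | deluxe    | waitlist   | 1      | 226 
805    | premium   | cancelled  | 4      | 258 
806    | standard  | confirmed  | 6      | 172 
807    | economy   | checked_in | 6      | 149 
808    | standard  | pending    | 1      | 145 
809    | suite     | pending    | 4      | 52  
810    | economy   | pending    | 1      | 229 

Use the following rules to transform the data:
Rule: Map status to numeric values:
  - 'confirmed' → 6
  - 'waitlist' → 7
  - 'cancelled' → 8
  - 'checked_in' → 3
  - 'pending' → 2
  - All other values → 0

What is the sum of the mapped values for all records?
50

Step 1: Apply mapping to each record
Step 2: Count by status:
  'confirmed': 2 records × 6 = 12
  'waitlist': 3 records × 7 = 21
  'cancelled': 1 records × 8 = 8
  'checked_in': 1 records × 3 = 3
  'pending': 3 records × 2 = 6
Step 3: Sum all mapped values = 50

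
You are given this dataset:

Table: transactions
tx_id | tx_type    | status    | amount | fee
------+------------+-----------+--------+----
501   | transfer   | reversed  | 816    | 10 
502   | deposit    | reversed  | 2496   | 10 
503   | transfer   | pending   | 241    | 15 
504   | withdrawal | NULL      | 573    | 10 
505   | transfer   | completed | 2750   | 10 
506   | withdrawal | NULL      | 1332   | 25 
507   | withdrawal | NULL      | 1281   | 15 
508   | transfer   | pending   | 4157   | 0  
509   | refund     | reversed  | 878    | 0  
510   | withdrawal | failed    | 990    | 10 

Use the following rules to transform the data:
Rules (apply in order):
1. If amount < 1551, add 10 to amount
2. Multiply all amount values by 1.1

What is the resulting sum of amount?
17142.4

Step 1: Apply Rule 1 - Add 10 to records with amount < 1551
  - 7 records affected: 6111 + (7 × 10) = 6181
  - Unaffected records: 9403
  - Sum after Rule 1: 15584
Step 2: Apply Rule 2 - Multiply all by 1.1
  - 15584 × 1.1 = 17142.4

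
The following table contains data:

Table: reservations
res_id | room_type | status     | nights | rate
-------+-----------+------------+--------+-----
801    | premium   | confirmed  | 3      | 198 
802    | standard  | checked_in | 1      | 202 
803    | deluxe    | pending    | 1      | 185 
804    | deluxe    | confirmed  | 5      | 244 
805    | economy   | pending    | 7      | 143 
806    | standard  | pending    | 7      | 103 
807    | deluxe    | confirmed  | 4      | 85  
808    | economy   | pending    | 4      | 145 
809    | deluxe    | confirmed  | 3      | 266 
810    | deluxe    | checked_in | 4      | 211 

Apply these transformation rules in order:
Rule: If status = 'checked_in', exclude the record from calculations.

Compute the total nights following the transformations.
34

Step 1: Identify records where status = 'checked_in'
Step 2: The excluded records sum to 5
Step 3: Original total nights = 39
Step 4: Remaining total = 39 - 5 = 34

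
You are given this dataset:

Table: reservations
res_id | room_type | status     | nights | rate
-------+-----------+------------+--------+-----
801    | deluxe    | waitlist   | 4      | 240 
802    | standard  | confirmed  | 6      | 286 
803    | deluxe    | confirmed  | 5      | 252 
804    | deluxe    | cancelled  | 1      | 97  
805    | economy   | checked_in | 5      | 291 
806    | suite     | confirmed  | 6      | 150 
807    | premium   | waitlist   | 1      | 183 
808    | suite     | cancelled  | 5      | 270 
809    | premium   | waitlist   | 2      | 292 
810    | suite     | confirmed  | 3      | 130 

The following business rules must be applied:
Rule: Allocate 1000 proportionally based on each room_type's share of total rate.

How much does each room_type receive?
deluxe: 268.83, economy: 132.82, premium: 216.8, standard: 130.53, suite: 251.03

Step 1: Calculate total rate = 2191
Step 2: Calculate each room_type's proportion:
  deluxe: 589/2191 = 26.88% → 268.83
  economy: 291/2191 = 13.28% → 132.82
  premium: 475/2191 = 21.68% → 216.8
  standard: 286/2191 = 13.05% → 130.53
  suite: 550/2191 = 25.10% → 251.03
Step 3: Verify: sum of allocations ≈ 1000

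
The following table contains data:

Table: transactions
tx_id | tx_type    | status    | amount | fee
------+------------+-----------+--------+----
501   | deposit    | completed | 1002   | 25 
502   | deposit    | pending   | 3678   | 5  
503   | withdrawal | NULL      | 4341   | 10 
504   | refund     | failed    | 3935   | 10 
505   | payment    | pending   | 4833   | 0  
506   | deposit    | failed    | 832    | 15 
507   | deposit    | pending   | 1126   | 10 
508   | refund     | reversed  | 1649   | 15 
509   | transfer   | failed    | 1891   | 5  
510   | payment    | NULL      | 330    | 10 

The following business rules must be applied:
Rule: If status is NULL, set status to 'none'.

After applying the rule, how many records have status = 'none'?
2

Step 1: Count records where status IS NULL
Step 2: Found 2 records with NULL status
Step 3: These records will have status set to 'none'
Step 4: Records already having status = 'none': 0
Step 5: Answer: 2 + 0 = 2 records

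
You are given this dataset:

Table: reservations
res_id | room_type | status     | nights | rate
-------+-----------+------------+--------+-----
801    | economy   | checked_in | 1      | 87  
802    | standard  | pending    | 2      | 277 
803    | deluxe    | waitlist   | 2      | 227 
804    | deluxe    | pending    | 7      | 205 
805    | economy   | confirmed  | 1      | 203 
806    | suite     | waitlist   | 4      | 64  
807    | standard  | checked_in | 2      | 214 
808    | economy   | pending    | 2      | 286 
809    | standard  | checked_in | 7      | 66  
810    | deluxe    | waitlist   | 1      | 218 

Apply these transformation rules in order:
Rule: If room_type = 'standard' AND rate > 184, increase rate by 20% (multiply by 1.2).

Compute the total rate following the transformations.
1945.2

Step 1: Find records where room_type = 'standard' AND rate > 184
Step 2: 2 records match, summing to 491
Step 3: After multiplier: 491 × 1.2 = 589.2
Step 4: Unaffected records sum: 1356
Step 5: Final sum = 589.2 + 1356 = 1945.2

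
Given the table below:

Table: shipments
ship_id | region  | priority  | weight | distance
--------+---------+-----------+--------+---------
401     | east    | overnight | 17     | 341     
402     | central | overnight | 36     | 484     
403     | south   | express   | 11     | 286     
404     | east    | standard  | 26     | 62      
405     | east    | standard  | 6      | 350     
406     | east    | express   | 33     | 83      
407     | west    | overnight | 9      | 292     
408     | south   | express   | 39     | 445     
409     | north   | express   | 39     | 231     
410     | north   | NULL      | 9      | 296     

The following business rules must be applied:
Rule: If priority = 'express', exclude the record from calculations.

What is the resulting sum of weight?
103

Step 1: Identify records where priority = 'express'
Step 2: The excluded records sum to 122
Step 3: Original total weight = 225
Step 4: Remaining total = 225 - 122 = 103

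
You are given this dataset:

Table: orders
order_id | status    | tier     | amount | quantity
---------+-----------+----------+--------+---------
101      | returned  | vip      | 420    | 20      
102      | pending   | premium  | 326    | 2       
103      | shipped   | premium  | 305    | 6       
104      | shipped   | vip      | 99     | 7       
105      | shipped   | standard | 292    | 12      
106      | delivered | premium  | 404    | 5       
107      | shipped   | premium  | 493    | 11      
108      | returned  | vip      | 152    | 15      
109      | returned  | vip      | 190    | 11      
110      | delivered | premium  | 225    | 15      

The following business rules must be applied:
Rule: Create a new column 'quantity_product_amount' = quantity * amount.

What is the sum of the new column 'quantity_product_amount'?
30267

Step 1: For each record, compute quantity * amount
Example calculations:
  20 * 420 = 8400
  2 * 326 = 652
  6 * 305 = 1830
  ...
Step 2: Sum all derived values
Step 3: Total = 30267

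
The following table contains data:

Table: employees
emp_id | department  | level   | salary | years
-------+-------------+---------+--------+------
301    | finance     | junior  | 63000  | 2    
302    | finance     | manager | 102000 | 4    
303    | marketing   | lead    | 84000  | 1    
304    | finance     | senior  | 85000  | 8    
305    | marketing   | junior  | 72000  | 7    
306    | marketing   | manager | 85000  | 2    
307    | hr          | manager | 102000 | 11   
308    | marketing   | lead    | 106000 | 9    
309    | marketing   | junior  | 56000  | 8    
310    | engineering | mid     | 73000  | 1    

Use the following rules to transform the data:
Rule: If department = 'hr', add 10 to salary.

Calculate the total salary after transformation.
828010

Step 1: Count records where department = 'hr': 1
Step 2: Total bonus added: 1 × 10 = 10
Step 3: Original sum of salary: 828000
Step 4: Final sum = 828000 + 10 = 828010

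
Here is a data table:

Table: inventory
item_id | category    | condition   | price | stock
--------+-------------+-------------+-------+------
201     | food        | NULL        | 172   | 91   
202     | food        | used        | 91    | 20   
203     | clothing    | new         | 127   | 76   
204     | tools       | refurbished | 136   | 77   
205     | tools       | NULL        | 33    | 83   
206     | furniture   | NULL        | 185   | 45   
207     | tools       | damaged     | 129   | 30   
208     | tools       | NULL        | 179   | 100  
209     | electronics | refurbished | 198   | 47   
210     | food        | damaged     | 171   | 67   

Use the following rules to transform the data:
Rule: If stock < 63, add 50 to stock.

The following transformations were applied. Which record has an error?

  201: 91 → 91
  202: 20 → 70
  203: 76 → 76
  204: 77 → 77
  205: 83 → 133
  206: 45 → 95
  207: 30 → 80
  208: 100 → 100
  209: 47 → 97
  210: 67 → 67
Record 205 has an error. The correct transformed value should be 83, not 133.

Step 1: Check each record against the rule
Step 2: Record 205 has stock = 83
Step 3: Since 83 >= 63, the bonus should not have been applied
Step 4: Correct value = 83, but claimed value = 133
Conclusion: Record 205 has the error.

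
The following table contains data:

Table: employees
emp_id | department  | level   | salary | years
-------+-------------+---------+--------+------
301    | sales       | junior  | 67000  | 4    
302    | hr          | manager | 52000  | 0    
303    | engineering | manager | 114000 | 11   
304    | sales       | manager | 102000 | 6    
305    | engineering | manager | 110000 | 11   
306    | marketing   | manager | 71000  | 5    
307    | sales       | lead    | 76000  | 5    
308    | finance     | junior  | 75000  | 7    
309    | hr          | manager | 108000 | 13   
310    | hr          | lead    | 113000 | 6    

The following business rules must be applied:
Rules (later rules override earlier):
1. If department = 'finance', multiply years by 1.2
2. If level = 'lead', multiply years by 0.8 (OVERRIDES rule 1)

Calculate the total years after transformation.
67.2

Step 1: Rule 2 takes priority for records with level = 'lead'
  - 2 records: 11 × 0.8 = 8.8
Step 2: Rule 1 applies to remaining records with department = 'finance'
  - 1 records: 7 × 1.2 = 8.4
Step 3: Other records unchanged: 50
Step 4: Final sum = 8.8 + 8.4 + 50 = 67.2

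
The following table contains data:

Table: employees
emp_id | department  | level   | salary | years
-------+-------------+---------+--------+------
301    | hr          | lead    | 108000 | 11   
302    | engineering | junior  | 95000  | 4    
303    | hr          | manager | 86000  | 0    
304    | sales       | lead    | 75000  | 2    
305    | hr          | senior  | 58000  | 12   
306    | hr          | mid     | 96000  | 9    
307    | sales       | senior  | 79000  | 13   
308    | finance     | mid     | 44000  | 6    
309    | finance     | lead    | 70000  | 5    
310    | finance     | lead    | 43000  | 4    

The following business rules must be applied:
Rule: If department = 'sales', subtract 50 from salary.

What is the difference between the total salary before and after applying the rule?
100

Step 1: Original sum of salary = 754000
Step 2: 2 records have department = 'sales'
Step 3: Each affected record changes by -50
Step 4: Total change = 2 × -50 = -100
Step 5: New sum = 754000 + -100 = 753900
Step 6: Difference = |753900 - 754000| = 100
        (Sum decreased by 100)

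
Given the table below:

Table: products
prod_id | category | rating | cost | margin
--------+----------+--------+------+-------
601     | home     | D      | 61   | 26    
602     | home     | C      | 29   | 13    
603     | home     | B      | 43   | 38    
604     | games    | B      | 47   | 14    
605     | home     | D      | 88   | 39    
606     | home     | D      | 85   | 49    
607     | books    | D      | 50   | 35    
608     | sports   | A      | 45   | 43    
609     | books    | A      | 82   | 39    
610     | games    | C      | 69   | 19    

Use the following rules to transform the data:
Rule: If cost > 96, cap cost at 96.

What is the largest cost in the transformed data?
88

Step 1: Original maximum cost = 88
Step 2: Check cap of 96 against maximum
Step 3: No records exceed the cap (max 88 <= cap 96), so no capping applies
Step 4: Maximum after transformation = 88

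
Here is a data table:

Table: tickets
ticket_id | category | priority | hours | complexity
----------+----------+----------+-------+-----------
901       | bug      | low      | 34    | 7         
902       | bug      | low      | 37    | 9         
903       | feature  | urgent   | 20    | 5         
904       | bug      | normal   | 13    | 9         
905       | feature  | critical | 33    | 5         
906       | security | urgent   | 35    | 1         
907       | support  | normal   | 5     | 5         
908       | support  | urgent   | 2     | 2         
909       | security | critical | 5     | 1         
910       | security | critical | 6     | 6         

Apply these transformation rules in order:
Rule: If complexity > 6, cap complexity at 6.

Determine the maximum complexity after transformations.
6

Step 1: Original maximum complexity = 9
Step 2: Apply cap at 6
Step 3: 3 records had complexity > 6 and were capped
Step 4: Maximum after transformation = 6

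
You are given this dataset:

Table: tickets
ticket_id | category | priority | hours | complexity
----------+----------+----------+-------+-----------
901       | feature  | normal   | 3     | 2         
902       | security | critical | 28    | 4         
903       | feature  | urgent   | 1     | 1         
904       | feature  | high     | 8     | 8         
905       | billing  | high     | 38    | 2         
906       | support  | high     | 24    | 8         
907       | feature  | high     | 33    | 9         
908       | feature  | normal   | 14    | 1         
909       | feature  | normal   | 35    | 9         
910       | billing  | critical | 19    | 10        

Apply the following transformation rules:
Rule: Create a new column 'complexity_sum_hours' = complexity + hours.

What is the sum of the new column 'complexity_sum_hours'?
257

Step 1: For each record, compute complexity + hours
Example calculations:
  2 + 3 = 5
  4 + 28 = 32
  1 + 1 = 2
  ...
Step 2: Sum all derived values
Step 3: Total = 257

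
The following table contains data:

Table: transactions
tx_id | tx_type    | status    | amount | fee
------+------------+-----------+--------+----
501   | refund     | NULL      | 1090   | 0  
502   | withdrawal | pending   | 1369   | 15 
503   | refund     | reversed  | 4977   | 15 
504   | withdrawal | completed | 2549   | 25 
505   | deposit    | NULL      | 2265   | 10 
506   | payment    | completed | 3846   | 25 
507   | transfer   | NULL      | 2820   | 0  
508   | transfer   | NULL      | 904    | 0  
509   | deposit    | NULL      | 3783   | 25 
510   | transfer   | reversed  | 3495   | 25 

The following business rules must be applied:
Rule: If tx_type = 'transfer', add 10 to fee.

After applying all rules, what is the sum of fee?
170

Step 1: Count records where tx_type = 'transfer': 3
Step 2: Total bonus added: 3 × 10 = 30
Step 3: Original sum of fee: 140
Step 4: Final sum = 140 + 30 = 170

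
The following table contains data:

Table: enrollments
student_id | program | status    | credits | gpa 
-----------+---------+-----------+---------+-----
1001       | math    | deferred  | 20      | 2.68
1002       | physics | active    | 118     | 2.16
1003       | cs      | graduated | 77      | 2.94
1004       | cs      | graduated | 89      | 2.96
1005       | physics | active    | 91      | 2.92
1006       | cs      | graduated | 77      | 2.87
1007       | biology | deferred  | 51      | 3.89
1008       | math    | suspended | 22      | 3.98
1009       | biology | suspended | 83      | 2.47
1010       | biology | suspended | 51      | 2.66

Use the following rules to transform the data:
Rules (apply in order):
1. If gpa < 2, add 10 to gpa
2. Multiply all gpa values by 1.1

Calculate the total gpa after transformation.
32.48

Step 1: Apply Rule 1 - Add 10 to records with gpa < 2
  - 0 records affected: 0 + (0 × 10) = 0
  - Unaffected records: 29.53
  - Sum after Rule 1: 29.53
Step 2: Apply Rule 2 - Multiply all by 1.1
  - 29.53 × 1.1 = 32.48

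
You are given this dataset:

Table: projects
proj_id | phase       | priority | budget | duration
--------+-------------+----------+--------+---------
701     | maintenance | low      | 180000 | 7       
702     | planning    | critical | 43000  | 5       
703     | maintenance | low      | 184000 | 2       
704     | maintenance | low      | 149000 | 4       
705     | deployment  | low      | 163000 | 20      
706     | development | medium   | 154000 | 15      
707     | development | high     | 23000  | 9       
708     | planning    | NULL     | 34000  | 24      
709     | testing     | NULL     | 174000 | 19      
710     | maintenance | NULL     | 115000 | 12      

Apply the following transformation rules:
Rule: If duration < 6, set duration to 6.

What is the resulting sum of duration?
124

Step 1: 3 records have duration < 6
Step 2: These records originally summed to 11
Step 3: After setting to minimum: 3 × 6 = 18
Step 4: Unaffected records sum: 106
Step 5: Final sum = 18 + 106 = 124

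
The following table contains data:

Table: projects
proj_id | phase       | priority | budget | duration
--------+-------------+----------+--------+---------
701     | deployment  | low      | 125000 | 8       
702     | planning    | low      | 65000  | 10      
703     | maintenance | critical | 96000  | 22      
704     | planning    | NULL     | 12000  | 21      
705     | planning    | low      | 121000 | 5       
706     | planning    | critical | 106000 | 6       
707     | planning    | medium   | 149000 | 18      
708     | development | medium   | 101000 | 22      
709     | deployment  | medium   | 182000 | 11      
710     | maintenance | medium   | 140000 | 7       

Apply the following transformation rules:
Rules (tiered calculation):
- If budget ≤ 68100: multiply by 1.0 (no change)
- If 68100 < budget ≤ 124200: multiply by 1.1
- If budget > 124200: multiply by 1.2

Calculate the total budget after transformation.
1258600.0

Step 1: Tier 1 (budget ≤ 68100): 2 records, sum = 77000 × 1.0 = 77000.0
Step 2: Tier 2 (68100 < budget ≤ 124200): 4 records, sum = 424000 × 1.1 = 466400.0
Step 3: Tier 3 (budget > 124200): 4 records, sum = 596000 × 1.2 = 715200.0
Step 4: Final sum = 77000.0 + 466400.0 + 715200.0 = 1258600.0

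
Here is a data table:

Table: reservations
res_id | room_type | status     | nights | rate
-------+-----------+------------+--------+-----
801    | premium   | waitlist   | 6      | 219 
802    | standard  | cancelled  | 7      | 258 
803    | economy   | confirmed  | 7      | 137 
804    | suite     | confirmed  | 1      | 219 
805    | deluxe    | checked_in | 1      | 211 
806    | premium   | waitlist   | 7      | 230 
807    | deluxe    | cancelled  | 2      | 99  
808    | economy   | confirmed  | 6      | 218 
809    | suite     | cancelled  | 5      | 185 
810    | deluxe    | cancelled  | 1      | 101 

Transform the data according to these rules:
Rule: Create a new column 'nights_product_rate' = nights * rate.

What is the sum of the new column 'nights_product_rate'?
8651

Step 1: For each record, compute nights * rate
Example calculations:
  6 * 219 = 1314
  7 * 258 = 1806
  7 * 137 = 959
  ...
Step 2: Sum all derived values
Step 3: Total = 8651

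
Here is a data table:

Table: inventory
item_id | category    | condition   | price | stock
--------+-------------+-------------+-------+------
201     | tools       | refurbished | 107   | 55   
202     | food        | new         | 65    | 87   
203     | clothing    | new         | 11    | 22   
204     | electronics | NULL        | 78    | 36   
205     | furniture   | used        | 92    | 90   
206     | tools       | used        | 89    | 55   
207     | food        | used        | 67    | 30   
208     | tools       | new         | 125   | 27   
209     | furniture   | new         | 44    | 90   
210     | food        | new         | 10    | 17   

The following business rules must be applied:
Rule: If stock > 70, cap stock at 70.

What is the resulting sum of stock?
452

Step 1: 3 records have stock > 70
Step 2: These records originally summed to 267
Step 3: After capping: 3 × 70 = 210
Step 4: Unaffected records sum: 242
Step 5: Final sum = 210 + 242 = 452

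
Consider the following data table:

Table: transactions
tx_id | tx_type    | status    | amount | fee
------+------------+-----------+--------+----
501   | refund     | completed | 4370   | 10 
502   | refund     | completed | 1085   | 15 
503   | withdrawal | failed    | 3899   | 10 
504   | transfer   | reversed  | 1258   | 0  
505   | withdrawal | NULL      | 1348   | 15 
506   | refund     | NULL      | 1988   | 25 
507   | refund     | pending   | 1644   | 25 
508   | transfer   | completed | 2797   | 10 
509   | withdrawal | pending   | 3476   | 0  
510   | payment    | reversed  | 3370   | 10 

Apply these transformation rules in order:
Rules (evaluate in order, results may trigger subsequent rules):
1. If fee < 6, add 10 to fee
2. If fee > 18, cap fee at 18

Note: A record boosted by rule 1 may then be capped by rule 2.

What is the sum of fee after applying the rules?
126

Step 1: Apply rule 1 to records with fee < 6
  - 2 records get bonus of 10
  - Of these, 0 records then exceed 18 and get capped
Step 2: Apply rule 2 to records with fee > 18
  - 2 records (original) are capped
Step 3: Calculate final sum = 126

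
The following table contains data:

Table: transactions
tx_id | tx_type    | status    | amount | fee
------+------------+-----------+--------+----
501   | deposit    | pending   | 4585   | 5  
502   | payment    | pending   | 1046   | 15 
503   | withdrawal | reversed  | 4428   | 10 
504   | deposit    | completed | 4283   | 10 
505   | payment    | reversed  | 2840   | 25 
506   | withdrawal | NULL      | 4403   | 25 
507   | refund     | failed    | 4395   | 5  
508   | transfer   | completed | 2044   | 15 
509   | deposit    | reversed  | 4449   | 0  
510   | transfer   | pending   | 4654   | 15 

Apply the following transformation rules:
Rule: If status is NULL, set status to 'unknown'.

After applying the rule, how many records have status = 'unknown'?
1

Step 1: Count records where status IS NULL
Step 2: Found 1 records with NULL status
Step 3: These records will have status set to 'unknown'
Step 4: Records already having status = 'unknown': 0
Step 5: Answer: 1 + 0 = 1 records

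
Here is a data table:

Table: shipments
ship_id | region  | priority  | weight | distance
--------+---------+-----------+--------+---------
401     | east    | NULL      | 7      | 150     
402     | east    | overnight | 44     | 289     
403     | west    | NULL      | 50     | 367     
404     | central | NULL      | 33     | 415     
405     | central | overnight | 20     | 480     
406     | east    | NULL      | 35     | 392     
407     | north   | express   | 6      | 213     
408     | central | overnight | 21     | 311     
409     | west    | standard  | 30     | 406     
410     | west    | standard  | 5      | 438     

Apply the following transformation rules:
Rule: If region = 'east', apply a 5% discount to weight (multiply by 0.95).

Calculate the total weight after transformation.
246.7

Step 1: Records with region = 'east' have total weight = 86
Step 2: Apply multiplier: 86 × 0.95 = 81.7
Step 3: Other records total: 165
Step 4: Final sum = 81.7 + 165 = 246.7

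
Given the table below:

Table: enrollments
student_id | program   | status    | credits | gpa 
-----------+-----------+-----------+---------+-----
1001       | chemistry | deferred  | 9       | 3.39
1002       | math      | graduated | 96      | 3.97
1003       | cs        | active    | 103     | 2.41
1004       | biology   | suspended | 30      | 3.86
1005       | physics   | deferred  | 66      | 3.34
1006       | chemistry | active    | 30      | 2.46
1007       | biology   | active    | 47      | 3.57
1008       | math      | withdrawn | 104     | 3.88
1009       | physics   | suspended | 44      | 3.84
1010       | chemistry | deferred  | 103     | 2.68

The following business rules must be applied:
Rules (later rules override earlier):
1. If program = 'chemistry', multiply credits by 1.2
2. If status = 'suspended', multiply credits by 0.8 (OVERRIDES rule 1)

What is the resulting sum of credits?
645.6

Step 1: Rule 2 takes priority for records with status = 'suspended'
  - 2 records: 74 × 0.8 = 59.2
Step 2: Rule 1 applies to remaining records with program = 'chemistry'
  - 3 records: 142 × 1.2 = 170.4
Step 3: Other records unchanged: 416
Step 4: Final sum = 59.2 + 170.4 + 416 = 645.6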